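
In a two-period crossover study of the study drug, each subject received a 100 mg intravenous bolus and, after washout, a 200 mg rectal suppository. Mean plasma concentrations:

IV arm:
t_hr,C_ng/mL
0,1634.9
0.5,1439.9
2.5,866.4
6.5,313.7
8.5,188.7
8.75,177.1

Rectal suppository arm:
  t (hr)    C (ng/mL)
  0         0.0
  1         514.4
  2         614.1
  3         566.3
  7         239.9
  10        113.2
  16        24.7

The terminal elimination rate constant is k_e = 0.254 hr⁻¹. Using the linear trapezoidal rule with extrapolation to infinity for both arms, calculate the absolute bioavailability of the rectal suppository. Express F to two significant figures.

F = 0.30

Trapezoidal AUC_0→8.75 (IV):
  [0→0.5]: (1634.9+1439.9)/2 × 0.5 = 768.7
  [0.5→2.5]: (1439.9+866.4)/2 × 2 = 2306.3
  [2.5→6.5]: (866.4+313.7)/2 × 4 = 2360.2
  [6.5→8.5]: (313.7+188.7)/2 × 2 = 502.4
  [8.5→8.75]: (188.7+177.1)/2 × 0.25 = 45.725
  Sum = 5983.325 ng/mL·hr
IV tail: 177.1/0.254 = 697.244; AUC_iv,0→∞ = 5983.325 + 697.244 = 6680.569 ng/mL·hr
Trapezoidal AUC_0→16 (rectal suppository):
  [0→1]: (0.0+514.4)/2 × 1 = 257.2
  [1→2]: (514.4+614.1)/2 × 1 = 564.25
  [2→3]: (614.1+566.3)/2 × 1 = 590.2
  [3→7]: (566.3+239.9)/2 × 4 = 1612.4
  [7→10]: (239.9+113.2)/2 × 3 = 529.65
  [10→16]: (113.2+24.7)/2 × 6 = 413.7
  Sum = 3967.4 ng/mL·hr
rectal suppository tail: 24.7/0.254 = 97.244; AUC_ev,0→∞ = 3967.4 + 97.244 = 4064.644 ng/mL·hr
F = (AUC_ev/D_ev)/(AUC_iv/D_iv) = (4064.644/200)/(6680.569/100) = 20.32322/66.80569 = 0.3042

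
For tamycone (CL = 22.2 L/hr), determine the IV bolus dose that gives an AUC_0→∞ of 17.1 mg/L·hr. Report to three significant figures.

Dose_iv = CL × AUC_0→∞
     = 22.2 × 17.1 = 379.62 mg

Dose = 380 mg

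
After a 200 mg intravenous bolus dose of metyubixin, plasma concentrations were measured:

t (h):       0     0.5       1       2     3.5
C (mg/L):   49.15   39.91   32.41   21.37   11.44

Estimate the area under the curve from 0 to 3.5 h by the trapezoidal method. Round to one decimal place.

Trapezoidal AUC_0→3.5:
  [0→0.5]: (49.15+39.91)/2 × 0.5 = 22.265
  [0.5→1]: (39.91+32.41)/2 × 0.5 = 18.08
  [1→2]: (32.41+21.37)/2 × 1 = 26.89
  [2→3.5]: (21.37+11.44)/2 × 1.5 = 24.6075
  Sum = 91.8425 mg/L·h

AUC = 91.8 mg/L·h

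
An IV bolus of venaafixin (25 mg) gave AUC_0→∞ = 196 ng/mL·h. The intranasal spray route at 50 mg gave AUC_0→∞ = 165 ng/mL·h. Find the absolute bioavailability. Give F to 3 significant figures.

F = 0.421

F = (AUC_ev / D_ev) / (AUC_iv / D_iv)
  = (165/50) / (196/25)
  = 3.3 / 7.84 = 0.4209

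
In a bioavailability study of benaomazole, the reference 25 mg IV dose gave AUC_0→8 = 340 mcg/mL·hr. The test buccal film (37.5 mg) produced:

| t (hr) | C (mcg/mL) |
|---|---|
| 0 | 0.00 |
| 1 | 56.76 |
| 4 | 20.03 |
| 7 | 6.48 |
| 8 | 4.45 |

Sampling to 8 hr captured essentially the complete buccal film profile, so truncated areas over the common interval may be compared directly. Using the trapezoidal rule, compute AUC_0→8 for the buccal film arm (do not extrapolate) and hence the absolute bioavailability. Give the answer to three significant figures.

F = 0.370

Trapezoidal AUC_0→8 (buccal film):
  [0→1]: (0.00+56.76)/2 × 1 = 28.38
  [1→4]: (56.76+20.03)/2 × 3 = 115.185
  [4→7]: (20.03+6.48)/2 × 3 = 39.765
  [7→8]: (6.48+4.45)/2 × 1 = 5.465
  Sum = 188.795 mcg/mL·hr
F = (AUC_ev/D_ev)/(AUC_iv/D_iv) = (188.795/37.5)/(340/25) = 5.03453/13.6 = 0.3702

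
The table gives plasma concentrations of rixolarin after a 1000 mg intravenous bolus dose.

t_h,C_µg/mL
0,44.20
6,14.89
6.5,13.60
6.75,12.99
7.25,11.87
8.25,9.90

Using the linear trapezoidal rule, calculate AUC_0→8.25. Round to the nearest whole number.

Trapezoidal AUC_0→8.25:
  [0→6]: (44.20+14.89)/2 × 6 = 177.27
  [6→6.5]: (14.89+13.60)/2 × 0.5 = 7.1225
  [6.5→6.75]: (13.60+12.99)/2 × 0.25 = 3.32375
  [6.75→7.25]: (12.99+11.87)/2 × 0.5 = 6.215
  [7.25→8.25]: (11.87+9.90)/2 × 1 = 10.885
  Sum = 204.81625 µg/mL·h

AUC = 205 µg/mL·h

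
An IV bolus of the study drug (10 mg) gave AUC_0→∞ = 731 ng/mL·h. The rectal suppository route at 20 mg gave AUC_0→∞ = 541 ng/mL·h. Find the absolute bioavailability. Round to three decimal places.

F = (AUC_ev / D_ev) / (AUC_iv / D_iv)
  = (541/20) / (731/10)
  = 27.05 / 73.1 = 0.3700

F = 0.370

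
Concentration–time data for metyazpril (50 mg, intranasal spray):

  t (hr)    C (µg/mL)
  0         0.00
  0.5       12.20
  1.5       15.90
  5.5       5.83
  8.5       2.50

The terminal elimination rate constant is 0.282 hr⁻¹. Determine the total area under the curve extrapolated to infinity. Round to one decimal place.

Trapezoidal AUC_0→8.5:
  [0→0.5]: (0.00+12.20)/2 × 0.5 = 3.05
  [0.5→1.5]: (12.20+15.90)/2 × 1 = 14.05
  [1.5→5.5]: (15.90+5.83)/2 × 4 = 43.46
  [5.5→8.5]: (5.83+2.50)/2 × 3 = 12.495
  Sum = 73.055 µg/mL·hr
Extrapolated tail: C_last / k_e = 2.50 / 0.282 = 8.865
AUC_0→∞ = 73.055 + 8.865 = 81.92 µg/mL·hr

AUC = 81.9 µg/mL·hr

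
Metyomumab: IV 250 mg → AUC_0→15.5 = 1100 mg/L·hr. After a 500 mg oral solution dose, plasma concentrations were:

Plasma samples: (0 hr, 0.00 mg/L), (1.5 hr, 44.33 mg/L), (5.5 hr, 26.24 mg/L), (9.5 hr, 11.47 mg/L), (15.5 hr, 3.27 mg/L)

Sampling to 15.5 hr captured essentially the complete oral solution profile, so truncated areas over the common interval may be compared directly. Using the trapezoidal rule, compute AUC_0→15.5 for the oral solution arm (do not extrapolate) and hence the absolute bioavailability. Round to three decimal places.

Trapezoidal AUC_0→15.5 (oral solution):
  [0→1.5]: (0.00+44.33)/2 × 1.5 = 33.2475
  [1.5→5.5]: (44.33+26.24)/2 × 4 = 141.14
  [5.5→9.5]: (26.24+11.47)/2 × 4 = 75.42
  [9.5→15.5]: (11.47+3.27)/2 × 6 = 44.22
  Sum = 294.0275 mg/L·hr
F = (AUC_ev/D_ev)/(AUC_iv/D_iv) = (294.0275/500)/(1100/250) = 0.588055/4.4 = 0.1336

F = 0.134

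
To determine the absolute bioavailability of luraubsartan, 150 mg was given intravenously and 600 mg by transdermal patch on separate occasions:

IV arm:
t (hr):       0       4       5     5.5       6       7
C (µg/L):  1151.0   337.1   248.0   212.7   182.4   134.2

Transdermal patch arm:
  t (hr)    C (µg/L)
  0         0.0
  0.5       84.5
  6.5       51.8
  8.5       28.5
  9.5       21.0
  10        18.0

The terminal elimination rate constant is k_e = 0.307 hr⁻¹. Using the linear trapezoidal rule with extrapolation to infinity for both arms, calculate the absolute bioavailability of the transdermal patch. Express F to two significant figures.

F = 0.037

Trapezoidal AUC_0→7 (IV):
  [0→4]: (1151.0+337.1)/2 × 4 = 2976.2
  [4→5]: (337.1+248.0)/2 × 1 = 292.55
  [5→5.5]: (248.0+212.7)/2 × 0.5 = 115.175
  [5.5→6]: (212.7+182.4)/2 × 0.5 = 98.775
  [6→7]: (182.4+134.2)/2 × 1 = 158.3
  Sum = 3641.0 µg/L·hr
IV tail: 134.2/0.307 = 437.134; AUC_iv,0→∞ = 3641.0 + 437.134 = 4078.134 µg/L·hr
Trapezoidal AUC_0→10 (transdermal patch):
  [0→0.5]: (0.0+84.5)/2 × 0.5 = 21.125
  [0.5→6.5]: (84.5+51.8)/2 × 6 = 408.9
  [6.5→8.5]: (51.8+28.5)/2 × 2 = 80.3
  [8.5→9.5]: (28.5+21.0)/2 × 1 = 24.75
  [9.5→10]: (21.0+18.0)/2 × 0.5 = 9.75
  Sum = 544.825 µg/L·hr
transdermal patch tail: 18.0/0.307 = 58.632; AUC_ev,0→∞ = 544.825 + 58.632 = 603.457 µg/L·hr
F = (AUC_ev/D_ev)/(AUC_iv/D_iv) = (603.457/600)/(4078.134/150) = 1.00576/27.18756 = 0.0370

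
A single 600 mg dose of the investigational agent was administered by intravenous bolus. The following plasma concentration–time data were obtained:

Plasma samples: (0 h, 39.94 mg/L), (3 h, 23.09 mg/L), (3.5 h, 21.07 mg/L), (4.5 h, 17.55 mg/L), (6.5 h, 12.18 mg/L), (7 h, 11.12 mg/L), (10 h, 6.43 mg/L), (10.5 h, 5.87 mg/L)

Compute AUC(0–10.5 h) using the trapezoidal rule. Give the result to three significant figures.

Trapezoidal AUC_0→10.5:
  [0→3]: (39.94+23.09)/2 × 3 = 94.545
  [3→3.5]: (23.09+21.07)/2 × 0.5 = 11.04
  [3.5→4.5]: (21.07+17.55)/2 × 1 = 19.31
  [4.5→6.5]: (17.55+12.18)/2 × 2 = 29.73
  [6.5→7]: (12.18+11.12)/2 × 0.5 = 5.825
  [7→10]: (11.12+6.43)/2 × 3 = 26.325
  [10→10.5]: (6.43+5.87)/2 × 0.5 = 3.075
  Sum = 189.85 mg/L·h

AUC = 190 mg/L·h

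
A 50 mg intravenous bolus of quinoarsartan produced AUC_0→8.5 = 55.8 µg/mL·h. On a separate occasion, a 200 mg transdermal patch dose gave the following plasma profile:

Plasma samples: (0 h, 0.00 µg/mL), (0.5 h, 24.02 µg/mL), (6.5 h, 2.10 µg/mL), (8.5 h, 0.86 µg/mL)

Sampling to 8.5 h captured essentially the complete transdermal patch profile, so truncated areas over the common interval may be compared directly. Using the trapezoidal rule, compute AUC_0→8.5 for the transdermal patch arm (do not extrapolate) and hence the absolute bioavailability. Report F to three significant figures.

F = 0.391

Trapezoidal AUC_0→8.5 (transdermal patch):
  [0→0.5]: (0.00+24.02)/2 × 0.5 = 6.005
  [0.5→6.5]: (24.02+2.10)/2 × 6 = 78.36
  [6.5→8.5]: (2.10+0.86)/2 × 2 = 2.96
  Sum = 87.325 µg/mL·h
F = (AUC_ev/D_ev)/(AUC_iv/D_iv) = (87.325/200)/(55.8/50) = 0.436625/1.116 = 0.3912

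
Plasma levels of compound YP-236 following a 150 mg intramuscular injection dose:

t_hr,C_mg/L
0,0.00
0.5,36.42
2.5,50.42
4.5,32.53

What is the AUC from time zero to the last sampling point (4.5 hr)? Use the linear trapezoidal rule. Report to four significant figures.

Trapezoidal AUC_0→4.5:
  [0→0.5]: (0.00+36.42)/2 × 0.5 = 9.105
  [0.5→2.5]: (36.42+50.42)/2 × 2 = 86.84
  [2.5→4.5]: (50.42+32.53)/2 × 2 = 82.95
  Sum = 178.895 mg/L·hr

AUC = 178.9 mg/L·hr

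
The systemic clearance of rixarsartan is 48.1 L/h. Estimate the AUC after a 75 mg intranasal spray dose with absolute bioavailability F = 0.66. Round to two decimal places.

AUC_0→∞ = F × Dose / CL
        = 0.66 × 75 / 48.1 = 1.02911 mg/L·h

AUC = 1.03 mg/L·h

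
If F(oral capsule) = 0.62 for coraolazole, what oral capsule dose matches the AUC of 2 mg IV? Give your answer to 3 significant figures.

For equal systemic exposure: F × D_ev = D_iv
D_ev = D_iv / F = 2 / 0.62 = 3.22581 mg

D_oral = 3.23 mg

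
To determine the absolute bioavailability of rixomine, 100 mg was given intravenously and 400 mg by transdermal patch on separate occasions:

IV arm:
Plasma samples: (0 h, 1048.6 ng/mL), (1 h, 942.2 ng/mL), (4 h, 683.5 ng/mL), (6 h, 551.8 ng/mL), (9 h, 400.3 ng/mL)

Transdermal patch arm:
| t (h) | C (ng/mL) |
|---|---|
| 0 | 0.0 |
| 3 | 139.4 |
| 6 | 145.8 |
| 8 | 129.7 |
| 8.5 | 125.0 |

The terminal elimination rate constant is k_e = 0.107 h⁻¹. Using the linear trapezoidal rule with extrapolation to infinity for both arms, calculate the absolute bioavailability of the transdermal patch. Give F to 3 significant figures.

Trapezoidal AUC_0→9 (IV):
  [0→1]: (1048.6+942.2)/2 × 1 = 995.4
  [1→4]: (942.2+683.5)/2 × 3 = 2438.55
  [4→6]: (683.5+551.8)/2 × 2 = 1235.3
  [6→9]: (551.8+400.3)/2 × 3 = 1428.15
  Sum = 6097.4 ng/mL·h
IV tail: 400.3/0.107 = 3741.121; AUC_iv,0→∞ = 6097.4 + 3741.121 = 9838.521 ng/mL·h
Trapezoidal AUC_0→8.5 (transdermal patch):
  [0→3]: (0.0+139.4)/2 × 3 = 209.1
  [3→6]: (139.4+145.8)/2 × 3 = 427.8
  [6→8]: (145.8+129.7)/2 × 2 = 275.5
  [8→8.5]: (129.7+125.0)/2 × 0.5 = 63.675
  Sum = 976.075 ng/mL·h
transdermal patch tail: 125.0/0.107 = 1168.224; AUC_ev,0→∞ = 976.075 + 1168.224 = 2144.299 ng/mL·h
F = (AUC_ev/D_ev)/(AUC_iv/D_iv) = (2144.299/400)/(9838.521/100) = 5.3607475/98.38521 = 0.0545

F = 0.0545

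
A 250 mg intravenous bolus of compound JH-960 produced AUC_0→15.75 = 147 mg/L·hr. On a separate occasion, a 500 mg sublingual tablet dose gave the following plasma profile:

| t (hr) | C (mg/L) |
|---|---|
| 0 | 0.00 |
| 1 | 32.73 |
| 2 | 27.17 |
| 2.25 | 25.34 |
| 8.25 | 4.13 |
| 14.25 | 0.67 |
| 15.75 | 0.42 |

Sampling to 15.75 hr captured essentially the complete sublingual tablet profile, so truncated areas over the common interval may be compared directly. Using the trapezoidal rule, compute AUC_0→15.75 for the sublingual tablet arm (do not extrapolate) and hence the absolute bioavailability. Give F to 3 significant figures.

F = 0.532

Trapezoidal AUC_0→15.75 (sublingual tablet):
  [0→1]: (0.00+32.73)/2 × 1 = 16.365
  [1→2]: (32.73+27.17)/2 × 1 = 29.95
  [2→2.25]: (27.17+25.34)/2 × 0.25 = 6.56375
  [2.25→8.25]: (25.34+4.13)/2 × 6 = 88.41
  [8.25→14.25]: (4.13+0.67)/2 × 6 = 14.4
  [14.25→15.75]: (0.67+0.42)/2 × 1.5 = 0.8175
  Sum = 156.50625 mg/L·hr
F = (AUC_ev/D_ev)/(AUC_iv/D_iv) = (156.50625/500)/(147/250) = 0.3130125/0.588 = 0.5323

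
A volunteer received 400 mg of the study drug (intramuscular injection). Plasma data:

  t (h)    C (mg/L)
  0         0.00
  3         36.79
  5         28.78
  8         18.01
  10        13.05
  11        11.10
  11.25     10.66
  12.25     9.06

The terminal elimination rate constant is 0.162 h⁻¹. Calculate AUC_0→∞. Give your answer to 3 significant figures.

AUC = 303 mg/L·h

Trapezoidal AUC_0→12.25:
  [0→3]: (0.00+36.79)/2 × 3 = 55.185
  [3→5]: (36.79+28.78)/2 × 2 = 65.57
  [5→8]: (28.78+18.01)/2 × 3 = 70.185
  [8→10]: (18.01+13.05)/2 × 2 = 31.06
  [10→11]: (13.05+11.10)/2 × 1 = 12.075
  [11→11.25]: (11.10+10.66)/2 × 0.25 = 2.72
  [11.25→12.25]: (10.66+9.06)/2 × 1 = 9.86
  Sum = 246.655 mg/L·h
Extrapolated tail: C_last / k_e = 9.06 / 0.162 = 55.926
AUC_0→∞ = 246.655 + 55.926 = 302.581 mg/L·h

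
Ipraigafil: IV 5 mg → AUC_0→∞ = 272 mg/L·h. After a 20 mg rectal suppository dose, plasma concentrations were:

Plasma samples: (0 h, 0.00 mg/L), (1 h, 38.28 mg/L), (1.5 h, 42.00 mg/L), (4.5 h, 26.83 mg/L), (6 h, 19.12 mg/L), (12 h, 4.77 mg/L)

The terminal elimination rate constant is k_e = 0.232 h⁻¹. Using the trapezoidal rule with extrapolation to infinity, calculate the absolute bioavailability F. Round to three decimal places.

F = 0.247

Trapezoidal AUC_0→12 (rectal suppository):
  [0→1]: (0.00+38.28)/2 × 1 = 19.14
  [1→1.5]: (38.28+42.00)/2 × 0.5 = 20.07
  [1.5→4.5]: (42.00+26.83)/2 × 3 = 103.245
  [4.5→6]: (26.83+19.12)/2 × 1.5 = 34.4625
  [6→12]: (19.12+4.77)/2 × 6 = 71.67
  Sum = 248.5875 mg/L·h
Tail: C_last/k_e = 4.77/0.232 = 20.560
AUC_0→∞ (rectal suppository) = 248.5875 + 20.560 = 269.1475 mg/L·h
F = (AUC_ev/D_ev)/(AUC_iv/D_iv) = (269.1475/20)/(272/5) = 13.457375/54.4 = 0.2474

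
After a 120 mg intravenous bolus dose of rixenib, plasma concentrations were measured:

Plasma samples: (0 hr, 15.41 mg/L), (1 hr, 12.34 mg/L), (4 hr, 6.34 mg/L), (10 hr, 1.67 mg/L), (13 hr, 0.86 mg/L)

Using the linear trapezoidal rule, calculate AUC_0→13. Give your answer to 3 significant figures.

Trapezoidal AUC_0→13:
  [0→1]: (15.41+12.34)/2 × 1 = 13.875
  [1→4]: (12.34+6.34)/2 × 3 = 28.02
  [4→10]: (6.34+1.67)/2 × 6 = 24.03
  [10→13]: (1.67+0.86)/2 × 3 = 3.795
  Sum = 69.72 mg/L·hr

AUC = 69.7 mg/L·hr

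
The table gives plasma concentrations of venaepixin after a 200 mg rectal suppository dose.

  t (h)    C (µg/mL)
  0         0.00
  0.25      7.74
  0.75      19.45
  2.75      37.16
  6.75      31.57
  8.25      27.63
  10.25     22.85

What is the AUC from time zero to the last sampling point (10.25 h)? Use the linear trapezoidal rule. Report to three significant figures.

Trapezoidal AUC_0→10.25:
  [0→0.25]: (0.00+7.74)/2 × 0.25 = 0.9675
  [0.25→0.75]: (7.74+19.45)/2 × 0.5 = 6.7975
  [0.75→2.75]: (19.45+37.16)/2 × 2 = 56.61
  [2.75→6.75]: (37.16+31.57)/2 × 4 = 137.46
  [6.75→8.25]: (31.57+27.63)/2 × 1.5 = 44.4
  [8.25→10.25]: (27.63+22.85)/2 × 2 = 50.48
  Sum = 296.715 µg/mL·h

AUC = 297 µg/mL·h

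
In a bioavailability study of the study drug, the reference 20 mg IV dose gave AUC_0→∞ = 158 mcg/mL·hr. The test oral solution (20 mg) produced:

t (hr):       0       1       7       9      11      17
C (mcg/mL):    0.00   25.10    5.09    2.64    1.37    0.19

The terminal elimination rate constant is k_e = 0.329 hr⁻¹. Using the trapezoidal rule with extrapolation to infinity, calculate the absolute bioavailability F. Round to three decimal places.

F = 0.760

Trapezoidal AUC_0→17 (oral solution):
  [0→1]: (0.00+25.10)/2 × 1 = 12.55
  [1→7]: (25.10+5.09)/2 × 6 = 90.57
  [7→9]: (5.09+2.64)/2 × 2 = 7.73
  [9→11]: (2.64+1.37)/2 × 2 = 4.01
  [11→17]: (1.37+0.19)/2 × 6 = 4.68
  Sum = 119.54 mcg/mL·hr
Tail: C_last/k_e = 0.19/0.329 = 0.578
AUC_0→∞ (oral solution) = 119.54 + 0.578 = 120.118 mcg/mL·hr
F = (AUC_ev/D_ev)/(AUC_iv/D_iv) = (120.118/20)/(158/20) = 6.0059/7.9 = 0.7602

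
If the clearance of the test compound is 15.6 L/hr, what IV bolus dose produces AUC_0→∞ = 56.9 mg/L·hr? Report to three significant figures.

Dose = 888 mg

Dose_iv = CL × AUC_0→∞
     = 15.6 × 56.9 = 887.64 mg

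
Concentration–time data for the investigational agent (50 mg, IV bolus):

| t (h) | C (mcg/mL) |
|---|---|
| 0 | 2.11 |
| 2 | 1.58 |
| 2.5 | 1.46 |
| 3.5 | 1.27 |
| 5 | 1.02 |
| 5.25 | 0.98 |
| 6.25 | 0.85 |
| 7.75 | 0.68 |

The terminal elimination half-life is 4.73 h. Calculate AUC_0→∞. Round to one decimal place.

AUC = 14.5 mcg/mL·h

Trapezoidal AUC_0→7.75:
  [0→2]: (2.11+1.58)/2 × 2 = 3.69
  [2→2.5]: (1.58+1.46)/2 × 0.5 = 0.76
  [2.5→3.5]: (1.46+1.27)/2 × 1 = 1.365
  [3.5→5]: (1.27+1.02)/2 × 1.5 = 1.7175
  [5→5.25]: (1.02+0.98)/2 × 0.25 = 0.25
  [5.25→6.25]: (0.98+0.85)/2 × 1 = 0.915
  [6.25→7.75]: (0.85+0.68)/2 × 1.5 = 1.1475
  Sum = 9.845 mcg/mL·h
k_e = ln2 / t½ = 0.693147 / 4.73 = 0.1465 h^-1
Extrapolated tail: C_last / k_e = 0.68 / 0.1465 = 4.642
AUC_0→∞ = 9.845 + 4.642 = 14.487 mcg/mL·h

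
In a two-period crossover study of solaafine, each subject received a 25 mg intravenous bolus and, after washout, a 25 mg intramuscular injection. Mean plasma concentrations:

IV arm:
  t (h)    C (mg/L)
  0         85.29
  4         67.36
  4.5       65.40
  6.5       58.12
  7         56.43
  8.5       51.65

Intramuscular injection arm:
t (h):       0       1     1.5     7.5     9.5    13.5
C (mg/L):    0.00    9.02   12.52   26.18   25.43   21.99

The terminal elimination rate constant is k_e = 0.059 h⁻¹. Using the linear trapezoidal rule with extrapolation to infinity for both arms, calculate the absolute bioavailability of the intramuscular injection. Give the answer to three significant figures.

F = 0.446

Trapezoidal AUC_0→8.5 (IV):
  [0→4]: (85.29+67.36)/2 × 4 = 305.3
  [4→4.5]: (67.36+65.40)/2 × 0.5 = 33.19
  [4.5→6.5]: (65.40+58.12)/2 × 2 = 123.52
  [6.5→7]: (58.12+56.43)/2 × 0.5 = 28.6375
  [7→8.5]: (56.43+51.65)/2 × 1.5 = 81.06
  Sum = 571.7075 mg/L·h
IV tail: 51.65/0.059 = 875.424; AUC_iv,0→∞ = 571.7075 + 875.424 = 1447.1315 mg/L·h
Trapezoidal AUC_0→13.5 (intramuscular injection):
  [0→1]: (0.00+9.02)/2 × 1 = 4.51
  [1→1.5]: (9.02+12.52)/2 × 0.5 = 5.385
  [1.5→7.5]: (12.52+26.18)/2 × 6 = 116.1
  [7.5→9.5]: (26.18+25.43)/2 × 2 = 51.61
  [9.5→13.5]: (25.43+21.99)/2 × 4 = 94.84
  Sum = 272.445 mg/L·h
intramuscular injection tail: 21.99/0.059 = 372.712; AUC_ev,0→∞ = 272.445 + 372.712 = 645.157 mg/L·h
F = (AUC_ev/D_ev)/(AUC_iv/D_iv) = (645.157/25)/(1447.1315/25) = 25.80628/57.88526 = 0.4458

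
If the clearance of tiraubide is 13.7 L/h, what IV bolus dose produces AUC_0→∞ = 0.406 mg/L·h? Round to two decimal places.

Dose = 5.56 mg

Dose_iv = CL × AUC_0→∞
     = 13.7 × 0.406 = 5.5622 mg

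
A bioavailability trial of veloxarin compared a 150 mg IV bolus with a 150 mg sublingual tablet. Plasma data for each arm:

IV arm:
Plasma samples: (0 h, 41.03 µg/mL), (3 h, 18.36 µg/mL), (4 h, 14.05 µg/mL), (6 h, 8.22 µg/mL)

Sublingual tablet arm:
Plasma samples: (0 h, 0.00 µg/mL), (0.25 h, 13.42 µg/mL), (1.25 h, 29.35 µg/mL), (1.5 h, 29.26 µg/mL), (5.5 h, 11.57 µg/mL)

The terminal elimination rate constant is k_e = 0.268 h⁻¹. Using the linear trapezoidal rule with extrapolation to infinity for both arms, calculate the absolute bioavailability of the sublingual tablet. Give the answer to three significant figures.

Trapezoidal AUC_0→6 (IV):
  [0→3]: (41.03+18.36)/2 × 3 = 89.085
  [3→4]: (18.36+14.05)/2 × 1 = 16.205
  [4→6]: (14.05+8.22)/2 × 2 = 22.27
  Sum = 127.56 µg/mL·h
IV tail: 8.22/0.268 = 30.672; AUC_iv,0→∞ = 127.56 + 30.672 = 158.232 µg/mL·h
Trapezoidal AUC_0→5.5 (sublingual tablet):
  [0→0.25]: (0.00+13.42)/2 × 0.25 = 1.6775
  [0.25→1.25]: (13.42+29.35)/2 × 1 = 21.385
  [1.25→1.5]: (29.35+29.26)/2 × 0.25 = 7.32625
  [1.5→5.5]: (29.26+11.57)/2 × 4 = 81.66
  Sum = 112.04875 µg/mL·h
sublingual tablet tail: 11.57/0.268 = 43.172; AUC_ev,0→∞ = 112.04875 + 43.172 = 155.22075 µg/mL·h
F = (AUC_ev/D_ev)/(AUC_iv/D_iv) = (155.22075/150)/(158.232/150) = 1.034805/1.05488 = 0.9810

F = 0.981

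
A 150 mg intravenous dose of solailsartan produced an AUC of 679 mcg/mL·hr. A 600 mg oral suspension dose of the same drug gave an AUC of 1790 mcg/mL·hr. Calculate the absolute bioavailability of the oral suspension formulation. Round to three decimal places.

F = (AUC_ev / D_ev) / (AUC_iv / D_iv)
  = (1790/600) / (679/150)
  = 2.98333 / 4.52667 = 0.6591

F = 0.659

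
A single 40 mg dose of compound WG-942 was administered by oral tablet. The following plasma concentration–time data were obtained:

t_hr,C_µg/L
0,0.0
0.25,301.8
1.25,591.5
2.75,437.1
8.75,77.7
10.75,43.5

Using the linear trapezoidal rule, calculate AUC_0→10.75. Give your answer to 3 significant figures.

AUC = 2920 µg/L·hr

Trapezoidal AUC_0→10.75:
  [0→0.25]: (0.0+301.8)/2 × 0.25 = 37.725
  [0.25→1.25]: (301.8+591.5)/2 × 1 = 446.65
  [1.25→2.75]: (591.5+437.1)/2 × 1.5 = 771.45
  [2.75→8.75]: (437.1+77.7)/2 × 6 = 1544.4
  [8.75→10.75]: (77.7+43.5)/2 × 2 = 121.2
  Sum = 2921.425 µg/L·hr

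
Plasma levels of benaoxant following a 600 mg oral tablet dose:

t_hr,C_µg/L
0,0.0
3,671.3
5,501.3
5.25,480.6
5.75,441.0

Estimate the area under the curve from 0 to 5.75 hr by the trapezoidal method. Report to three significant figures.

Trapezoidal AUC_0→5.75:
  [0→3]: (0.0+671.3)/2 × 3 = 1006.95
  [3→5]: (671.3+501.3)/2 × 2 = 1172.6
  [5→5.25]: (501.3+480.6)/2 × 0.25 = 122.7375
  [5.25→5.75]: (480.6+441.0)/2 × 0.5 = 230.4
  Sum = 2532.6875 µg/L·hr

AUC = 2530 µg/L·hr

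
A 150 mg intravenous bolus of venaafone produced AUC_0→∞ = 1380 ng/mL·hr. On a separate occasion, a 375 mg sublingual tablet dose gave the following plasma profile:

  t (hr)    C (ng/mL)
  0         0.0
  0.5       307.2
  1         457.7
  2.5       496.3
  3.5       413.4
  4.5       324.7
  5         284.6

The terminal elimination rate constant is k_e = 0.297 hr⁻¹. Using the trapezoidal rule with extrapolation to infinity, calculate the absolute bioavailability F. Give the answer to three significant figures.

Trapezoidal AUC_0→5 (sublingual tablet):
  [0→0.5]: (0.0+307.2)/2 × 0.5 = 76.8
  [0.5→1]: (307.2+457.7)/2 × 0.5 = 191.225
  [1→2.5]: (457.7+496.3)/2 × 1.5 = 715.5
  [2.5→3.5]: (496.3+413.4)/2 × 1 = 454.85
  [3.5→4.5]: (413.4+324.7)/2 × 1 = 369.05
  [4.5→5]: (324.7+284.6)/2 × 0.5 = 152.325
  Sum = 1959.75 ng/mL·hr
Tail: C_last/k_e = 284.6/0.297 = 958.249
AUC_0→∞ (sublingual tablet) = 1959.75 + 958.249 = 2917.999 ng/mL·hr
F = (AUC_ev/D_ev)/(AUC_iv/D_iv) = (2917.999/375)/(1380/150) = 7.78133/9.2 = 0.8458

F = 0.846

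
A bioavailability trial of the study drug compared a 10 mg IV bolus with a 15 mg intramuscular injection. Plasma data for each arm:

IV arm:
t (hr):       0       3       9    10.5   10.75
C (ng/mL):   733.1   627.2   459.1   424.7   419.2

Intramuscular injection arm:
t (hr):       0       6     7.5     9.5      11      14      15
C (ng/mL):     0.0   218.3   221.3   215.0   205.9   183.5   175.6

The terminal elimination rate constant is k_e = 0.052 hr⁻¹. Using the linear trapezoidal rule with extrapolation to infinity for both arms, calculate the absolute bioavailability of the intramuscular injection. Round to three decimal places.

F = 0.277

Trapezoidal AUC_0→10.75 (IV):
  [0→3]: (733.1+627.2)/2 × 3 = 2040.45
  [3→9]: (627.2+459.1)/2 × 6 = 3258.9
  [9→10.5]: (459.1+424.7)/2 × 1.5 = 662.85
  [10.5→10.75]: (424.7+419.2)/2 × 0.25 = 105.4875
  Sum = 6067.6875 ng/mL·hr
IV tail: 419.2/0.052 = 8061.538; AUC_iv,0→∞ = 6067.6875 + 8061.538 = 14129.2255 ng/mL·hr
Trapezoidal AUC_0→15 (intramuscular injection):
  [0→6]: (0.0+218.3)/2 × 6 = 654.9
  [6→7.5]: (218.3+221.3)/2 × 1.5 = 329.7
  [7.5→9.5]: (221.3+215.0)/2 × 2 = 436.3
  [9.5→11]: (215.0+205.9)/2 × 1.5 = 315.675
  [11→14]: (205.9+183.5)/2 × 3 = 584.1
  [14→15]: (183.5+175.6)/2 × 1 = 179.55
  Sum = 2500.225 ng/mL·hr
intramuscular injection tail: 175.6/0.052 = 3376.923; AUC_ev,0→∞ = 2500.225 + 3376.923 = 5877.148 ng/mL·hr
F = (AUC_ev/D_ev)/(AUC_iv/D_iv) = (5877.148/15)/(14129.2255/10) = 391.81/1412.92 = 0.2773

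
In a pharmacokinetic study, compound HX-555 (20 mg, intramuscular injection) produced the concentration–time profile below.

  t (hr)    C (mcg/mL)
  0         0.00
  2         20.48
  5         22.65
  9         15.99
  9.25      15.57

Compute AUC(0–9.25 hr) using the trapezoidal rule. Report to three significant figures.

AUC = 166 mcg/mL·hr

Trapezoidal AUC_0→9.25:
  [0→2]: (0.00+20.48)/2 × 2 = 20.48
  [2→5]: (20.48+22.65)/2 × 3 = 64.695
  [5→9]: (22.65+15.99)/2 × 4 = 77.28
  [9→9.25]: (15.99+15.57)/2 × 0.25 = 3.945
  Sum = 166.4 mcg/mL·hr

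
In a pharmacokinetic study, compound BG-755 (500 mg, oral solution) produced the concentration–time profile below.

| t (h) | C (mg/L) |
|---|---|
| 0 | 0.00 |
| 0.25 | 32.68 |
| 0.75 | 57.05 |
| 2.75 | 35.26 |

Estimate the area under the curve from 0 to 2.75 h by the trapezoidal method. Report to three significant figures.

Trapezoidal AUC_0→2.75:
  [0→0.25]: (0.00+32.68)/2 × 0.25 = 4.085
  [0.25→0.75]: (32.68+57.05)/2 × 0.5 = 22.4325
  [0.75→2.75]: (57.05+35.26)/2 × 2 = 92.31
  Sum = 118.8275 mg/L·h

AUC = 119 mg/L·h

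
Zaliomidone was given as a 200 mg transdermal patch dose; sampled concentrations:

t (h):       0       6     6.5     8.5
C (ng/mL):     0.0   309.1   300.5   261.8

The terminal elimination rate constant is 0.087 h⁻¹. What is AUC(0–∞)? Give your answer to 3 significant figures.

Trapezoidal AUC_0→8.5:
  [0→6]: (0.0+309.1)/2 × 6 = 927.3
  [6→6.5]: (309.1+300.5)/2 × 0.5 = 152.4
  [6.5→8.5]: (300.5+261.8)/2 × 2 = 562.3
  Sum = 1642.0 ng/mL·h
Extrapolated tail: C_last / k_e = 261.8 / 0.087 = 3009.195
AUC_0→∞ = 1642.0 + 3009.195 = 4651.195 ng/mL·h

AUC = 4650 ng/mL·h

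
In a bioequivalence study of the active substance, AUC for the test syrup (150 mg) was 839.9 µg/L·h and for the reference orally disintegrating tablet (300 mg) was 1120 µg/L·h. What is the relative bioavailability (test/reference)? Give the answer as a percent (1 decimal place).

F_rel = 150.0%

F_rel = (AUC_test/D_test) / (AUC_ref/D_ref)
      = (839.9/150) / (1120/300)
      = 5.59933 / 3.73333 = 1.4998 = 149.98%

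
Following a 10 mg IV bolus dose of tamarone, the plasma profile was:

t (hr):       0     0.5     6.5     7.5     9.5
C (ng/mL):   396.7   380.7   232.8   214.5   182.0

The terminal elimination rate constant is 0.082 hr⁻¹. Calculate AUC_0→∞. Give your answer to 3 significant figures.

AUC = 4870 ng/mL·hr

Trapezoidal AUC_0→9.5:
  [0→0.5]: (396.7+380.7)/2 × 0.5 = 194.35
  [0.5→6.5]: (380.7+232.8)/2 × 6 = 1840.5
  [6.5→7.5]: (232.8+214.5)/2 × 1 = 223.65
  [7.5→9.5]: (214.5+182.0)/2 × 2 = 396.5
  Sum = 2655.0 ng/mL·hr
Extrapolated tail: C_last / k_e = 182.0 / 0.082 = 2219.512
AUC_0→∞ = 2655.0 + 2219.512 = 4874.512 ng/mL·hr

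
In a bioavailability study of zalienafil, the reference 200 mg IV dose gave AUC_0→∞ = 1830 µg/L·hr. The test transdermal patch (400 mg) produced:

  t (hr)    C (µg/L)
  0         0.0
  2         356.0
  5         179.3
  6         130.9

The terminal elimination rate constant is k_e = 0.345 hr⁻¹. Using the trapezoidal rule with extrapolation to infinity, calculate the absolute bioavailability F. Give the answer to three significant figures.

F = 0.463

Trapezoidal AUC_0→6 (transdermal patch):
  [0→2]: (0.0+356.0)/2 × 2 = 356.0
  [2→5]: (356.0+179.3)/2 × 3 = 802.95
  [5→6]: (179.3+130.9)/2 × 1 = 155.1
  Sum = 1314.05 µg/L·hr
Tail: C_last/k_e = 130.9/0.345 = 379.420
AUC_0→∞ (transdermal patch) = 1314.05 + 379.420 = 1693.47 µg/L·hr
F = (AUC_ev/D_ev)/(AUC_iv/D_iv) = (1693.47/400)/(1830/200) = 4.233675/9.15 = 0.4627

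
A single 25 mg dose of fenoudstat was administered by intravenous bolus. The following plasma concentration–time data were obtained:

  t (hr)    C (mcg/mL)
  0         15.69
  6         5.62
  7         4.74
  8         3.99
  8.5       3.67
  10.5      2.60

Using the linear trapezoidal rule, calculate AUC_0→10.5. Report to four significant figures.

AUC = 81.66 mcg/mL·hr

Trapezoidal AUC_0→10.5:
  [0→6]: (15.69+5.62)/2 × 6 = 63.93
  [6→7]: (5.62+4.74)/2 × 1 = 5.18
  [7→8]: (4.74+3.99)/2 × 1 = 4.365
  [8→8.5]: (3.99+3.67)/2 × 0.5 = 1.915
  [8.5→10.5]: (3.67+2.60)/2 × 2 = 6.27
  Sum = 81.66 mcg/mL·hr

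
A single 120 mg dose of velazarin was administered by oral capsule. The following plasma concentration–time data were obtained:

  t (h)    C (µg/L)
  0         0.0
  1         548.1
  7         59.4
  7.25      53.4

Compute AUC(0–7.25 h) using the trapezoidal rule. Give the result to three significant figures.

Trapezoidal AUC_0→7.25:
  [0→1]: (0.0+548.1)/2 × 1 = 274.05
  [1→7]: (548.1+59.4)/2 × 6 = 1822.5
  [7→7.25]: (59.4+53.4)/2 × 0.25 = 14.1
  Sum = 2110.65 µg/L·h

AUC = 2110 µg/L·h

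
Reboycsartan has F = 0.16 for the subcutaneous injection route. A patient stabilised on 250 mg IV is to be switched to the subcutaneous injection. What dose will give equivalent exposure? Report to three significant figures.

For equal systemic exposure: F × D_ev = D_iv
D_ev = D_iv / F = 250 / 0.16 = 1562.5 mg

D_subcutaneous = 1560 mg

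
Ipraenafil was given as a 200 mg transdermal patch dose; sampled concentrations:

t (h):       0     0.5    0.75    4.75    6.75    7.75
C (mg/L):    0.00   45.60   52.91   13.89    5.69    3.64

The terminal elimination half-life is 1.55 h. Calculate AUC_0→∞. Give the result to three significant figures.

AUC = 190 mg/L·h

Trapezoidal AUC_0→7.75:
  [0→0.5]: (0.00+45.60)/2 × 0.5 = 11.4
  [0.5→0.75]: (45.60+52.91)/2 × 0.25 = 12.31375
  [0.75→4.75]: (52.91+13.89)/2 × 4 = 133.6
  [4.75→6.75]: (13.89+5.69)/2 × 2 = 19.58
  [6.75→7.75]: (5.69+3.64)/2 × 1 = 4.665
  Sum = 181.55875 mg/L·h
k_e = ln2 / t½ = 0.693147 / 1.55 = 0.4472 h^-1
Extrapolated tail: C_last / k_e = 3.64 / 0.4472 = 8.140
AUC_0→∞ = 181.55875 + 8.140 = 189.69875 mg/L·h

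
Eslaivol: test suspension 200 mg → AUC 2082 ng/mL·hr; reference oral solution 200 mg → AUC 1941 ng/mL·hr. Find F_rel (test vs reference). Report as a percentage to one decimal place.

F_rel = 107.3%

F_rel = (AUC_test/D_test) / (AUC_ref/D_ref)
      = (2082/200) / (1941/200)
      = 10.41 / 9.705 = 1.0726 = 107.26%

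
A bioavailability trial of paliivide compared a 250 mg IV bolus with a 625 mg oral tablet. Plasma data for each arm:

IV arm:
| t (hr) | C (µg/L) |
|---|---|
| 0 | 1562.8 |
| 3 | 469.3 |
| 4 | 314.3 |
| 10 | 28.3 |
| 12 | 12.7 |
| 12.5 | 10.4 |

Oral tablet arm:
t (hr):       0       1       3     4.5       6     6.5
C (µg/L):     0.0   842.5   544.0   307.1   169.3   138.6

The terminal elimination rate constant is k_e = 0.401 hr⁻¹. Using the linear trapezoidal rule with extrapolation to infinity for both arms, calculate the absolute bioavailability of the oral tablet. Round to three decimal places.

Trapezoidal AUC_0→12.5 (IV):
  [0→3]: (1562.8+469.3)/2 × 3 = 3048.15
  [3→4]: (469.3+314.3)/2 × 1 = 391.8
  [4→10]: (314.3+28.3)/2 × 6 = 1027.8
  [10→12]: (28.3+12.7)/2 × 2 = 41.0
  [12→12.5]: (12.7+10.4)/2 × 0.5 = 5.775
  Sum = 4514.525 µg/L·hr
IV tail: 10.4/0.401 = 25.935; AUC_iv,0→∞ = 4514.525 + 25.935 = 4540.46 µg/L·hr
Trapezoidal AUC_0→6.5 (oral tablet):
  [0→1]: (0.0+842.5)/2 × 1 = 421.25
  [1→3]: (842.5+544.0)/2 × 2 = 1386.5
  [3→4.5]: (544.0+307.1)/2 × 1.5 = 638.325
  [4.5→6]: (307.1+169.3)/2 × 1.5 = 357.3
  [6→6.5]: (169.3+138.6)/2 × 0.5 = 76.975
  Sum = 2880.35 µg/L·hr
oral tablet tail: 138.6/0.401 = 345.636; AUC_ev,0→∞ = 2880.35 + 345.636 = 3225.986 µg/L·hr
F = (AUC_ev/D_ev)/(AUC_iv/D_iv) = (3225.986/625)/(4540.46/250) = 5.1615776/18.16184 = 0.2842

F = 0.284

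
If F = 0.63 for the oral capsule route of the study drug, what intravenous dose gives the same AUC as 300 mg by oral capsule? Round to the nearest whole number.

Systemic exposure from an extravascular dose = F × D_ev, so the equivalent IV dose is F × D_ev.
D_iv = F × D_ev = 0.63 × 300 = 189 mg

D_iv = 189 mg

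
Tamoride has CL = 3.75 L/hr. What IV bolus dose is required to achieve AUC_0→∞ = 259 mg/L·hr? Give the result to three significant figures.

Dose_iv = CL × AUC_0→∞
     = 3.75 × 259 = 971.25 mg

Dose = 971 mg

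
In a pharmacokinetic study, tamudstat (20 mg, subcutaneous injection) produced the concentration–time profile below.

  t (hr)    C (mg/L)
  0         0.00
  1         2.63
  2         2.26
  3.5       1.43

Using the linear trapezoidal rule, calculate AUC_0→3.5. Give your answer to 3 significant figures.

AUC = 6.53 mg/L·hr

Trapezoidal AUC_0→3.5:
  [0→1]: (0.00+2.63)/2 × 1 = 1.315
  [1→2]: (2.63+2.26)/2 × 1 = 2.445
  [2→3.5]: (2.26+1.43)/2 × 1.5 = 2.7675
  Sum = 6.5275 mg/L·hr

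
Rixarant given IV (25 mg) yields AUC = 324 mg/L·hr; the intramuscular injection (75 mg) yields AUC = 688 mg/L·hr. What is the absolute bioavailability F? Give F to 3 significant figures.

F = (AUC_ev / D_ev) / (AUC_iv / D_iv)
  = (688/75) / (324/25)
  = 9.17333 / 12.96 = 0.7078

F = 0.708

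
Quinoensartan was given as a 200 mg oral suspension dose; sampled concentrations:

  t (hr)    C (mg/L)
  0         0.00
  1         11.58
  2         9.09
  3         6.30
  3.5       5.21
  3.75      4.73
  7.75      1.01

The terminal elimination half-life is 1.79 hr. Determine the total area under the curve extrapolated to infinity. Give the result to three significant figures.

AUC = 42.0 mg/L·hr

Trapezoidal AUC_0→7.75:
  [0→1]: (0.00+11.58)/2 × 1 = 5.79
  [1→2]: (11.58+9.09)/2 × 1 = 10.335
  [2→3]: (9.09+6.30)/2 × 1 = 7.695
  [3→3.5]: (6.30+5.21)/2 × 0.5 = 2.8775
  [3.5→3.75]: (5.21+4.73)/2 × 0.25 = 1.2425
  [3.75→7.75]: (4.73+1.01)/2 × 4 = 11.48
  Sum = 39.42 mg/L·hr
k_e = ln2 / t½ = 0.693147 / 1.79 = 0.3872 hr^-1
Extrapolated tail: C_last / k_e = 1.01 / 0.3872 = 2.608
AUC_0→∞ = 39.42 + 2.608 = 42.028 mg/L·hr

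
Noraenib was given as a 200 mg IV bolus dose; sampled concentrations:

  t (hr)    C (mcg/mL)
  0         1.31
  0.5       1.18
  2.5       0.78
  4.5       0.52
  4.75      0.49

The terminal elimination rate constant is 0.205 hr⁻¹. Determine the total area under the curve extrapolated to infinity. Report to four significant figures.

AUC = 6.399 mcg/mL·hr

Trapezoidal AUC_0→4.75:
  [0→0.5]: (1.31+1.18)/2 × 0.5 = 0.6225
  [0.5→2.5]: (1.18+0.78)/2 × 2 = 1.96
  [2.5→4.5]: (0.78+0.52)/2 × 2 = 1.3
  [4.5→4.75]: (0.52+0.49)/2 × 0.25 = 0.12625
  Sum = 4.00875 mcg/mL·hr
Extrapolated tail: C_last / k_e = 0.49 / 0.205 = 2.390
AUC_0→∞ = 4.00875 + 2.390 = 6.39875 mcg/mL·hr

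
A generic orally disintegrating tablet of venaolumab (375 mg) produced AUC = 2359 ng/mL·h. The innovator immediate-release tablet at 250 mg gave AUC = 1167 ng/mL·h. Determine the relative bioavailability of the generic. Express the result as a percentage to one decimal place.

F_rel = (AUC_test/D_test) / (AUC_ref/D_ref)
      = (2359/375) / (1167/250)
      = 6.29067 / 4.668 = 1.3476 = 134.76%

F_rel = 134.8%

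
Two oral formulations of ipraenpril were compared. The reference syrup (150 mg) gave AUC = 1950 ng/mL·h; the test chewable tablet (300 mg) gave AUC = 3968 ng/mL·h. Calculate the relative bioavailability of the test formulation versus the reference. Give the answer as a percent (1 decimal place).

F_rel = (AUC_test/D_test) / (AUC_ref/D_ref)
      = (3968/300) / (1950/150)
      = 13.2267 / 13 = 1.0174 = 101.74%

F_rel = 101.7%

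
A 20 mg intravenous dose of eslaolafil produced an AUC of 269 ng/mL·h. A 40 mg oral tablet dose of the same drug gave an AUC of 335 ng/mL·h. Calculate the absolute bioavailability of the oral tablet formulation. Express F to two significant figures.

F = 0.62

F = (AUC_ev / D_ev) / (AUC_iv / D_iv)
  = (335/40) / (269/20)
  = 8.375 / 13.45 = 0.6227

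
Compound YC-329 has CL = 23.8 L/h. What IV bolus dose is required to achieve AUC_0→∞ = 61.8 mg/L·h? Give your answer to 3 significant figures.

Dose_iv = CL × AUC_0→∞
     = 23.8 × 61.8 = 1470.84 mg

Dose = 1470 mg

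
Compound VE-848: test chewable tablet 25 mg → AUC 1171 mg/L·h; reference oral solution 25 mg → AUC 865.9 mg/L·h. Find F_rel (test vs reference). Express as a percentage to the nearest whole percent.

F_rel = 135%

F_rel = (AUC_test/D_test) / (AUC_ref/D_ref)
      = (1171/25) / (865.9/25)
      = 46.84 / 34.636 = 1.3524 = 135.24%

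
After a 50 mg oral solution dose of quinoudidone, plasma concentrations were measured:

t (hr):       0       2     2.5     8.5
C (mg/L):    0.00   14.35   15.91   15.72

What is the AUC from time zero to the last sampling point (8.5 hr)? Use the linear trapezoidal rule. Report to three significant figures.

Trapezoidal AUC_0→8.5:
  [0→2]: (0.00+14.35)/2 × 2 = 14.35
  [2→2.5]: (14.35+15.91)/2 × 0.5 = 7.565
  [2.5→8.5]: (15.91+15.72)/2 × 6 = 94.89
  Sum = 116.805 mg/L·hr

AUC = 117 mg/L·hr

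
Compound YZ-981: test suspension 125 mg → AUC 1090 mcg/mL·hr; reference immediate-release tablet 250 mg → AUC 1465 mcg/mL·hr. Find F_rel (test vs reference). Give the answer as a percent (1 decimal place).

F_rel = 148.8%

F_rel = (AUC_test/D_test) / (AUC_ref/D_ref)
      = (1090/125) / (1465/250)
      = 8.72 / 5.86 = 1.4881 = 148.81%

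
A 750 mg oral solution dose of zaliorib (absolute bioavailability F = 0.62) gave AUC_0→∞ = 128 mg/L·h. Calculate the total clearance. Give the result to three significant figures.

CL = F × Dose / AUC_0→∞
   = 0.62 × 750 / 128 = 3.6328125 L/h

CL = 3.63 L/h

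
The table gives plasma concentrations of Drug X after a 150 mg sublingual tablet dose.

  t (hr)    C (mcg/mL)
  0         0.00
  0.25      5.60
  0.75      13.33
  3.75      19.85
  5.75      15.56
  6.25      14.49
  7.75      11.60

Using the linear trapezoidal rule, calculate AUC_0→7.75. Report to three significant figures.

AUC = 118 mcg/mL·hr

Trapezoidal AUC_0→7.75:
  [0→0.25]: (0.00+5.60)/2 × 0.25 = 0.7
  [0.25→0.75]: (5.60+13.33)/2 × 0.5 = 4.7325
  [0.75→3.75]: (13.33+19.85)/2 × 3 = 49.77
  [3.75→5.75]: (19.85+15.56)/2 × 2 = 35.41
  [5.75→6.25]: (15.56+14.49)/2 × 0.5 = 7.5125
  [6.25→7.75]: (14.49+11.60)/2 × 1.5 = 19.5675
  Sum = 117.6925 mcg/mL·hr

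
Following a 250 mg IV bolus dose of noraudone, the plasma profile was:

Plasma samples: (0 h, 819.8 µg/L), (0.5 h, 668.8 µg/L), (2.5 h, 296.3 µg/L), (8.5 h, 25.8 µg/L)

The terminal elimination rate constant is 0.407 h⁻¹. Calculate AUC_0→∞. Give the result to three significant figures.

AUC = 2370 µg/L·h

Trapezoidal AUC_0→8.5:
  [0→0.5]: (819.8+668.8)/2 × 0.5 = 372.15
  [0.5→2.5]: (668.8+296.3)/2 × 2 = 965.1
  [2.5→8.5]: (296.3+25.8)/2 × 6 = 966.3
  Sum = 2303.55 µg/L·h
Extrapolated tail: C_last / k_e = 25.8 / 0.407 = 63.391
AUC_0→∞ = 2303.55 + 63.391 = 2366.941 µg/L·h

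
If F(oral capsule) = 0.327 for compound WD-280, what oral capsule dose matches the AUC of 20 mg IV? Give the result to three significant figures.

For equal systemic exposure: F × D_ev = D_iv
D_ev = D_iv / F = 20 / 0.327 = 61.1621 mg

D_oral = 61.2 mg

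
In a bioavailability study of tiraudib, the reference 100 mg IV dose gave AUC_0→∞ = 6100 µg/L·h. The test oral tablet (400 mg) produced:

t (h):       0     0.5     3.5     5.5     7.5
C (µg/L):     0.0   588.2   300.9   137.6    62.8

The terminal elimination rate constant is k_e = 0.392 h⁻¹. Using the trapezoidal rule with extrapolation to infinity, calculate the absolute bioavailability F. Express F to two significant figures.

Trapezoidal AUC_0→7.5 (oral tablet):
  [0→0.5]: (0.0+588.2)/2 × 0.5 = 147.05
  [0.5→3.5]: (588.2+300.9)/2 × 3 = 1333.65
  [3.5→5.5]: (300.9+137.6)/2 × 2 = 438.5
  [5.5→7.5]: (137.6+62.8)/2 × 2 = 200.4
  Sum = 2119.6 µg/L·h
Tail: C_last/k_e = 62.8/0.392 = 160.204
AUC_0→∞ (oral tablet) = 2119.6 + 160.204 = 2279.804 µg/L·h
F = (AUC_ev/D_ev)/(AUC_iv/D_iv) = (2279.804/400)/(6100/100) = 5.69951/61 = 0.0934

F = 0.093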